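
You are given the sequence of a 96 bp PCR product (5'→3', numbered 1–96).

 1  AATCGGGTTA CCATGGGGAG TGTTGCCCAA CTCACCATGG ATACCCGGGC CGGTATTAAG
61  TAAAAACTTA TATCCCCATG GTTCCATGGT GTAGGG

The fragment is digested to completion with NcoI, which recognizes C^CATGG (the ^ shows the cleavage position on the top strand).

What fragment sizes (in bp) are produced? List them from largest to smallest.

NcoI sites (CCATGG) start at positions 11, 35, 76, 84.
NcoI cuts after the first base of each site, so after positions 11, 35, 76, 84.
Linear molecule, 4 cuts → 5 fragments:
  1–11 → 11 bp
  12–35 → 24 bp
  36–76 → 41 bp
  77–84 → 8 bp
  85–96 → 12 bp
Sorted largest to smallest: 41, 24, 12, 11, 8 bp.

41, 24, 12, 11, 8 bp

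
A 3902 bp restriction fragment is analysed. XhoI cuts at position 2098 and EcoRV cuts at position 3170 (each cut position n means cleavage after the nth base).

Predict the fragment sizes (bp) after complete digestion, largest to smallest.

2098, 1072, 732 bp

Combined cut positions (sorted): 2098, 3170.
Linear molecule, 2 cuts → 3 fragments:
  2098 − 0 = 2098 bp
  3170 − 2098 = 1072 bp
  3902 − 3170 = 732 bp
Sorted largest to smallest: 2098, 1072, 732 bp.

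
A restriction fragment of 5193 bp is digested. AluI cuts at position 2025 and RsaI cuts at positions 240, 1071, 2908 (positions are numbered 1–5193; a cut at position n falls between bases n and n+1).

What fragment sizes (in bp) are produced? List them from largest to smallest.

2285, 954, 883, 831, 240 bp

Combined cut positions (sorted): 240, 1071, 2025, 2908.
Linear molecule, 4 cuts → 5 fragments:
  240 − 0 = 240 bp
  1071 − 240 = 831 bp
  2025 − 1071 = 954 bp
  2908 − 2025 = 883 bp
  5193 − 2908 = 2285 bp
Sorted largest to smallest: 2285, 954, 883, 831, 240 bp.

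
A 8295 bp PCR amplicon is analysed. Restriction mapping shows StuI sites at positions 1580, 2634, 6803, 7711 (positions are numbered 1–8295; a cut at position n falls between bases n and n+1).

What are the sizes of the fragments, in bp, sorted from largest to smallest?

4169, 1580, 1054, 908, 584 bp

Linear molecule, 4 cuts → 5 fragments:
  1580 − 0 = 1580 bp
  2634 − 1580 = 1054 bp
  6803 − 2634 = 4169 bp
  7711 − 6803 = 908 bp
  8295 − 7711 = 584 bp
Sorted largest to smallest: 4169, 1580, 1054, 908, 584 bp.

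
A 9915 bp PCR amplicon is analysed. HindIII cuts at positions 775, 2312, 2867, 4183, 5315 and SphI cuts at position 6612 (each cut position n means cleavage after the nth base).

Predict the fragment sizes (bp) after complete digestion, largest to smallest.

3303, 1537, 1316, 1297, 1132, 775, 555 bp

Combined cut positions (sorted): 775, 2312, 2867, 4183, 5315, 6612.
Linear molecule, 6 cuts → 7 fragments:
  775 − 0 = 775 bp
  2312 − 775 = 1537 bp
  2867 − 2312 = 555 bp
  4183 − 2867 = 1316 bp
  5315 − 4183 = 1132 bp
  6612 − 5315 = 1297 bp
  9915 − 6612 = 3303 bp
Sorted largest to smallest: 3303, 1537, 1316, 1297, 1132, 775, 555 bp.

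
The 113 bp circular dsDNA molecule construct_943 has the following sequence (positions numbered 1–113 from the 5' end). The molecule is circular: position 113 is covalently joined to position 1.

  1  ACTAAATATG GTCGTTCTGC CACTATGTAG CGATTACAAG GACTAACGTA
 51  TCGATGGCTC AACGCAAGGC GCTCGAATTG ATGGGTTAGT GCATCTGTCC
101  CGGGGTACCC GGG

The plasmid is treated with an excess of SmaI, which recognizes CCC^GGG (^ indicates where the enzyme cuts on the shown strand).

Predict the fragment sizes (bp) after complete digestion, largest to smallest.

SmaI sites (CCCGGG) start at positions 99, 108.
SmaI cuts after base 3 of each site, so after positions 101, 110.
Circular molecule, 2 cuts → 2 fragments:
  102–110 → 9 bp
  111–113 then 1–101 → 3 + 101 = 104 bp
Sorted largest to smallest: 104, 9 bp.

104, 9 bp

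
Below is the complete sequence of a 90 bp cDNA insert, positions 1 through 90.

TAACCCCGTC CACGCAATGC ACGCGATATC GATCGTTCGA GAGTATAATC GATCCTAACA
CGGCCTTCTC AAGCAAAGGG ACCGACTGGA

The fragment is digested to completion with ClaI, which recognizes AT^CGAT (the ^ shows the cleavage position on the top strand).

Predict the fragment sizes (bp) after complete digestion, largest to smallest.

ClaI sites (ATCGAT) start at positions 28, 48.
ClaI cuts after base 2 of each site, so after positions 29, 49.
Linear molecule, 2 cuts → 3 fragments:
  1–29 → 29 bp
  30–49 → 20 bp
  50–90 → 41 bp
Sorted largest to smallest: 41, 29, 20 bp.

41, 29, 20 bp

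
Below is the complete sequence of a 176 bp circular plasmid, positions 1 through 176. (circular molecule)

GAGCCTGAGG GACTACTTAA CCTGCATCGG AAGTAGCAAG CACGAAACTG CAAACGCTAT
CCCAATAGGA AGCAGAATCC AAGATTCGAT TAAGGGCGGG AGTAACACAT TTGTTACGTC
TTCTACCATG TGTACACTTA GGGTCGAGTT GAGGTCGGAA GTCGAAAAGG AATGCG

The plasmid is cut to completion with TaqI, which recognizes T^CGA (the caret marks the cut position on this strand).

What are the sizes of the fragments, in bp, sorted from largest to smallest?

100, 58, 18 bp

TaqI sites (TCGA) start at positions 86, 144, 162.
TaqI cuts after the first base of each site, so after positions 86, 144, 162.
Circular molecule, 3 cuts → 3 fragments:
  87–144 → 58 bp
  145–162 → 18 bp
  163–176 then 1–86 → 14 + 86 = 100 bp
Sorted largest to smallest: 100, 58, 18 bp.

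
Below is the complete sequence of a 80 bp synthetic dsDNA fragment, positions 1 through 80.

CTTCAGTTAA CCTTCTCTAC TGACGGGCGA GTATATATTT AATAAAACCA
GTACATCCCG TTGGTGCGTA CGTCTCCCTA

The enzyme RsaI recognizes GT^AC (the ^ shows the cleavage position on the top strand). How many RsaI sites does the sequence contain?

GTAC occurs starting at positions 51, 68.
RsaI cuts at 2 sites.

2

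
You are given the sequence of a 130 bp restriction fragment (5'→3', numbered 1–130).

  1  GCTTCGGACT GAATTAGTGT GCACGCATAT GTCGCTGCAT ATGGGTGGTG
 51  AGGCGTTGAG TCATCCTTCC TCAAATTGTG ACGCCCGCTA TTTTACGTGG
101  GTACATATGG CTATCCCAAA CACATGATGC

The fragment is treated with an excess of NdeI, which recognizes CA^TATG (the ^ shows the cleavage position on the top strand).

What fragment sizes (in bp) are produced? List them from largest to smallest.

66, 27, 25, 12 bp

NdeI sites (CATATG) start at positions 26, 38, 104.
NdeI cuts after base 2 of each site, so after positions 27, 39, 105.
Linear molecule, 3 cuts → 4 fragments:
  1–27 → 27 bp
  28–39 → 12 bp
  40–105 → 66 bp
  106–130 → 25 bp
Sorted largest to smallest: 66, 27, 25, 12 bp.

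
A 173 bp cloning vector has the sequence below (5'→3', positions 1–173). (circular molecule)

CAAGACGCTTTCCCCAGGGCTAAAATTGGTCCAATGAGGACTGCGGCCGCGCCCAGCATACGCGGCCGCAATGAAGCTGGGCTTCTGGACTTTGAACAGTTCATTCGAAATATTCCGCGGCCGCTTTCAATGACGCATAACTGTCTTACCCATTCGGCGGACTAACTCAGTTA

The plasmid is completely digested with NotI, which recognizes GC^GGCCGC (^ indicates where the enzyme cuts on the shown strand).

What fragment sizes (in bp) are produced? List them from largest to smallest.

NotI sites (GCGGCCGC) start at positions 43, 62, 117.
NotI cuts after base 2 of each site, so after positions 44, 63, 118.
Circular molecule, 3 cuts → 3 fragments:
  45–63 → 19 bp
  64–118 → 55 bp
  119–173 then 1–44 → 55 + 44 = 99 bp
Sorted largest to smallest: 99, 55, 19 bp.

99, 55, 19 bp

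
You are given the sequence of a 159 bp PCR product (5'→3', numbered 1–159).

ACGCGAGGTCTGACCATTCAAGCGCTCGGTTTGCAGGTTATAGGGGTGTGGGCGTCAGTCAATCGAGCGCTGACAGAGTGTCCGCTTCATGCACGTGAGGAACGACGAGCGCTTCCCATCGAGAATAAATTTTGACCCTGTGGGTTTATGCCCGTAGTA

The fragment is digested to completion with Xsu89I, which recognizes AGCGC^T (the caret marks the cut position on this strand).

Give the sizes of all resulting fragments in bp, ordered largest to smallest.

47, 45, 42, 25 bp

Xsu89I sites (AGCGCT) start at positions 21, 66, 108.
Xsu89I cuts after base 5 of each site (before the last base), so after positions 25, 70, 112.
Linear molecule, 3 cuts → 4 fragments:
  1–25 → 25 bp
  26–70 → 45 bp
  71–112 → 42 bp
  113–159 → 47 bp
Sorted largest to smallest: 47, 45, 42, 25 bp.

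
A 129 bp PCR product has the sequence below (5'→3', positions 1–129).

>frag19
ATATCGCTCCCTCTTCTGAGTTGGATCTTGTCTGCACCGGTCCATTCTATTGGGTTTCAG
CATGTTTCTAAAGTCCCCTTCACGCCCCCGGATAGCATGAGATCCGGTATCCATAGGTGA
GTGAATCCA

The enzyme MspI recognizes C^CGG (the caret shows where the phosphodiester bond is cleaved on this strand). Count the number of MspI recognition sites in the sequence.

3

CCGG occurs starting at positions 37, 88, 104.
MspI cuts at 3 sites.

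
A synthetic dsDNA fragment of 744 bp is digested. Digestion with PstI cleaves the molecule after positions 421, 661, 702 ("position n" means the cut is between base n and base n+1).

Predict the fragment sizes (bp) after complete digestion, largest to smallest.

421, 240, 42, 41 bp

Linear molecule, 3 cuts → 4 fragments:
  421 − 0 = 421 bp
  661 − 421 = 240 bp
  702 − 661 = 41 bp
  744 − 702 = 42 bp
Sorted largest to smallest: 421, 240, 42, 41 bp.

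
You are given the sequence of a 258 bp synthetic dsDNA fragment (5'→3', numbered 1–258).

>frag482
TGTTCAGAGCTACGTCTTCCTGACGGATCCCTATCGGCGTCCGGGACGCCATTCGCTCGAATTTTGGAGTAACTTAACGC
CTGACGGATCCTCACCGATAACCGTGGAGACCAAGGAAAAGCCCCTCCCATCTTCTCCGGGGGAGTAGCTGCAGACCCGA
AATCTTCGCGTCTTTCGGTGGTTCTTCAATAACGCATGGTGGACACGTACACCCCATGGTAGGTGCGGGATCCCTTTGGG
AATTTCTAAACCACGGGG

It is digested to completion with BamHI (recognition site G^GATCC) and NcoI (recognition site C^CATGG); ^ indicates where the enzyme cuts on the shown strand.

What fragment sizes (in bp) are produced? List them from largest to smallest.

BamHI sites (GGATCC) start at positions 25, 86, 228.
BamHI cuts after the first base of each site, so after positions 25, 86, 228.
The NcoI site (CCATGG) starts at position 214.
NcoI cuts after the first base of each site, so after position 214.
Combined cut positions: 25, 86, 214, 228.
Linear molecule, 4 cuts → 5 fragments:
  1–25 → 25 bp
  26–86 → 61 bp
  87–214 → 128 bp
  215–228 → 14 bp
  229–258 → 30 bp
Sorted largest to smallest: 128, 61, 30, 25, 14 bp.

128, 61, 30, 25, 14 bp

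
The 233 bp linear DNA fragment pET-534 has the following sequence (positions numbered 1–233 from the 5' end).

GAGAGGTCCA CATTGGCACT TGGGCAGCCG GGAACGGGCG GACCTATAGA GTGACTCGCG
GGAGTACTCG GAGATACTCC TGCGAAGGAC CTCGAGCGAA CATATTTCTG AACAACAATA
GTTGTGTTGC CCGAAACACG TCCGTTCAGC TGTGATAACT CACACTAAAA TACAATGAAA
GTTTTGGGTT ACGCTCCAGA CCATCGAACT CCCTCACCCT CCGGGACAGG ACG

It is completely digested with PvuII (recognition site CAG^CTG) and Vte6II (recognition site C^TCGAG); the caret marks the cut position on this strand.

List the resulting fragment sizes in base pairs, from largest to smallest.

The PvuII site (CAGCTG) starts at position 147.
PvuII cuts after base 3 of each site, so after position 149.
The Vte6II site (CTCGAG) starts at position 91.
Vte6II cuts after the first base of each site, so after position 91.
Combined cut positions: 91, 149.
Linear molecule, 2 cuts → 3 fragments:
  1–91 → 91 bp
  92–149 → 58 bp
  150–233 → 84 bp
Sorted largest to smallest: 91, 84, 58 bp.

91, 84, 58 bp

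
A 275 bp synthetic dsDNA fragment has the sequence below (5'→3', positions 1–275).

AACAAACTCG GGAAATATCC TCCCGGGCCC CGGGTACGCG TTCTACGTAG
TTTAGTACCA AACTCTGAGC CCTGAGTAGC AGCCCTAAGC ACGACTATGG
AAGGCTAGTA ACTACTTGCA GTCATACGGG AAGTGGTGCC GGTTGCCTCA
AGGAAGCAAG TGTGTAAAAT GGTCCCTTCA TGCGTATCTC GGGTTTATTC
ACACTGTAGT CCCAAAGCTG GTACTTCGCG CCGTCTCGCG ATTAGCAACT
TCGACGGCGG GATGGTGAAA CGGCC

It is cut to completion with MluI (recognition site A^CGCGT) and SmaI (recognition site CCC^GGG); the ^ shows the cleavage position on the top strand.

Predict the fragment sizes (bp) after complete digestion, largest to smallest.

The MluI site (ACGCGT) starts at position 36.
MluI cuts after the first base of each site, so after position 36.
SmaI sites (CCCGGG) start at positions 22, 29.
SmaI cuts after base 3 of each site, so after positions 24, 31.
Combined cut positions: 24, 31, 36.
Linear molecule, 3 cuts → 4 fragments:
  1–24 → 24 bp
  25–31 → 7 bp
  32–36 → 5 bp
  37–275 → 239 bp
Sorted largest to smallest: 239, 24, 7, 5 bp.

239, 24, 7, 5 bp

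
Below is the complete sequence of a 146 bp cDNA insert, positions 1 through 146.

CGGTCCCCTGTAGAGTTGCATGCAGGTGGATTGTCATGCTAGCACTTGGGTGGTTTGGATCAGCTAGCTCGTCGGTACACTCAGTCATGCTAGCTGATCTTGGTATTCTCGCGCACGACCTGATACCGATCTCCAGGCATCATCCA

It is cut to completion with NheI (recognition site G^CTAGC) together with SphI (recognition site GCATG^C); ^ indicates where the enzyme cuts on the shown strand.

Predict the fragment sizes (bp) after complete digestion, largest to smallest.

NheI sites (GCTAGC) start at positions 38, 63, 89.
NheI cuts after the first base of each site, so after positions 38, 63, 89.
The SphI site (GCATGC) starts at position 18.
SphI cuts after base 5 of each site (before the last base), so after position 22.
Combined cut positions: 22, 38, 63, 89.
Linear molecule, 4 cuts → 5 fragments:
  1–22 → 22 bp
  23–38 → 16 bp
  39–63 → 25 bp
  64–89 → 26 bp
  90–146 → 57 bp
Sorted largest to smallest: 57, 26, 25, 22, 16 bp.

57, 26, 25, 22, 16 bp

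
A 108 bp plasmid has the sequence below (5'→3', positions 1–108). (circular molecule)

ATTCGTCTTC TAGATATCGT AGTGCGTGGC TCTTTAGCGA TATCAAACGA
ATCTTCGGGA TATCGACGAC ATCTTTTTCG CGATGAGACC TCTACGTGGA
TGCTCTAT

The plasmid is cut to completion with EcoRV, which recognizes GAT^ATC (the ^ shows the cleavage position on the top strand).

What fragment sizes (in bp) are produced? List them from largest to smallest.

62, 26, 20 bp

EcoRV sites (GATATC) start at positions 13, 39, 59.
EcoRV cuts after base 3 of each site, so after positions 15, 41, 61.
Circular molecule, 3 cuts → 3 fragments:
  16–41 → 26 bp
  42–61 → 20 bp
  62–108 then 1–15 → 47 + 15 = 62 bp
Sorted largest to smallest: 62, 26, 20 bp.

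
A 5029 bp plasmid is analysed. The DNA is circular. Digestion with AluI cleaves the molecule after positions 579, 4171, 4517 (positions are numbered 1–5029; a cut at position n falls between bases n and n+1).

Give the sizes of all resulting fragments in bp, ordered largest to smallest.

3592, 1091, 346 bp

Circular molecule, 3 cuts → 3 fragments:
  4171 − 579 = 3592 bp
  4517 − 4171 = 346 bp
  wrap: 5029 − 4517 + 579 = 1091 bp
Sorted largest to smallest: 3592, 1091, 346 bp.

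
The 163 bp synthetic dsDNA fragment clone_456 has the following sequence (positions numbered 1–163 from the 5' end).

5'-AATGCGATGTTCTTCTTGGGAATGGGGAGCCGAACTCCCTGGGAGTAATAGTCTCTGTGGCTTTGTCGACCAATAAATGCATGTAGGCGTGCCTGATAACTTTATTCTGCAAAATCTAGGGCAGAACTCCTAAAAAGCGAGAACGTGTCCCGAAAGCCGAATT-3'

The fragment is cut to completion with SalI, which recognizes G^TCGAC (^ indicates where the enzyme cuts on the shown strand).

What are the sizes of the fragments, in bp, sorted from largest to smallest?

The SalI site (GTCGAC) starts at position 65.
SalI cuts after the first base of each site, so after position 65.
Linear molecule, 1 cut → 2 fragments:
  1–65 → 65 bp
  66–163 → 98 bp
Sorted largest to smallest: 98, 65 bp.

98, 65 bp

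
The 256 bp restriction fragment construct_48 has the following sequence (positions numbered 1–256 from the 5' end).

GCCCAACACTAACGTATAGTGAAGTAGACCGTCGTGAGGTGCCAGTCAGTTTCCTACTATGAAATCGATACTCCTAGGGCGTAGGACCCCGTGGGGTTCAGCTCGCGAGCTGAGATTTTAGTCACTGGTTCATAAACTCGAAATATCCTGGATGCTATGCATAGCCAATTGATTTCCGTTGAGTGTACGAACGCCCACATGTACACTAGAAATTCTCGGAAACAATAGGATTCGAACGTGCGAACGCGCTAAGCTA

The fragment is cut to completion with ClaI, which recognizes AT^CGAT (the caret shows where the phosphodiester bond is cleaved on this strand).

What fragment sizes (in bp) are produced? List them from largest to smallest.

191, 65 bp

The ClaI site (ATCGAT) starts at position 64.
ClaI cuts after base 2 of each site, so after position 65.
Linear molecule, 1 cut → 2 fragments:
  1–65 → 65 bp
  66–256 → 191 bp
Sorted largest to smallest: 191, 65 bp.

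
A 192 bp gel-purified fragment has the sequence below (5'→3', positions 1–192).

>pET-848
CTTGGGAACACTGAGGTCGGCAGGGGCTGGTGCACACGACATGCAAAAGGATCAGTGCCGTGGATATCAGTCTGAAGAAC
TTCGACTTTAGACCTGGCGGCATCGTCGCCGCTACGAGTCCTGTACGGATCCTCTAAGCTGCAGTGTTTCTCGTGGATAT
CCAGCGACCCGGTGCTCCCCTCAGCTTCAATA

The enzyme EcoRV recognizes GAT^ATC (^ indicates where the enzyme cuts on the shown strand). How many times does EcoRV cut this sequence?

2

GATATC occurs starting at positions 63, 156.
EcoRV cuts at 2 sites.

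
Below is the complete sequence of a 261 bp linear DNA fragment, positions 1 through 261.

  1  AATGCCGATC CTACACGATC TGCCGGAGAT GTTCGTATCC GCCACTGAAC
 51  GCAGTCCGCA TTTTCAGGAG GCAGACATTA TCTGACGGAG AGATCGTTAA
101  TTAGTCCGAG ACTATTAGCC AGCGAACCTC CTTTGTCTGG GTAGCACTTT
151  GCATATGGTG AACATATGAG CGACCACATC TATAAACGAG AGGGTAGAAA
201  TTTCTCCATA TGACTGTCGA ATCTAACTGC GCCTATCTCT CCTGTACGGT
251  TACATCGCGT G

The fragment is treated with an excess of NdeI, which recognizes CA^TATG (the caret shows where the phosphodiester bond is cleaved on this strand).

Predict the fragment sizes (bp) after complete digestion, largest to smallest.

153, 53, 44, 11 bp

NdeI sites (CATATG) start at positions 152, 163, 207.
NdeI cuts after base 2 of each site, so after positions 153, 164, 208.
Linear molecule, 3 cuts → 4 fragments:
  1–153 → 153 bp
  154–164 → 11 bp
  165–208 → 44 bp
  209–261 → 53 bp
Sorted largest to smallest: 153, 53, 44, 11 bp.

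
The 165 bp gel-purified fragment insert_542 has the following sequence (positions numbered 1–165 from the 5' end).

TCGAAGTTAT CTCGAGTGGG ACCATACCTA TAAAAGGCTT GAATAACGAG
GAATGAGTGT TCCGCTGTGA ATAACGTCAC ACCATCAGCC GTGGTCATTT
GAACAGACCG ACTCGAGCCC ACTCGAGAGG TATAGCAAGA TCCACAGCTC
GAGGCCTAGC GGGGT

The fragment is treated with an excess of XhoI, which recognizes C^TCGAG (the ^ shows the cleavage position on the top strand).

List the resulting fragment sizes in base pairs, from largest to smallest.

101, 26, 17, 11, 10 bp

XhoI sites (CTCGAG) start at positions 11, 112, 122, 148.
XhoI cuts after the first base of each site, so after positions 11, 112, 122, 148.
Linear molecule, 4 cuts → 5 fragments:
  1–11 → 11 bp
  12–112 → 101 bp
  113–122 → 10 bp
  123–148 → 26 bp
  149–165 → 17 bp
Sorted largest to smallest: 101, 26, 17, 11, 10 bp.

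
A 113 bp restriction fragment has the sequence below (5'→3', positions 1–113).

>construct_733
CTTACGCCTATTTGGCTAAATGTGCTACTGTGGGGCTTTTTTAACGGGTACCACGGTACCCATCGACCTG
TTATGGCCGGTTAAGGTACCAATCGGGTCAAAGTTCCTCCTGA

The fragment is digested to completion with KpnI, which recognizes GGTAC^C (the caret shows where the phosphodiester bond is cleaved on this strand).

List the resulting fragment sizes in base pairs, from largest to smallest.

KpnI sites (GGTACC) start at positions 47, 55, 85.
KpnI cuts after base 5 of each site (before the last base), so after positions 51, 59, 89.
Linear molecule, 3 cuts → 4 fragments:
  1–51 → 51 bp
  52–59 → 8 bp
  60–89 → 30 bp
  90–113 → 24 bp
Sorted largest to smallest: 51, 30, 24, 8 bp.

51, 30, 24, 8 bp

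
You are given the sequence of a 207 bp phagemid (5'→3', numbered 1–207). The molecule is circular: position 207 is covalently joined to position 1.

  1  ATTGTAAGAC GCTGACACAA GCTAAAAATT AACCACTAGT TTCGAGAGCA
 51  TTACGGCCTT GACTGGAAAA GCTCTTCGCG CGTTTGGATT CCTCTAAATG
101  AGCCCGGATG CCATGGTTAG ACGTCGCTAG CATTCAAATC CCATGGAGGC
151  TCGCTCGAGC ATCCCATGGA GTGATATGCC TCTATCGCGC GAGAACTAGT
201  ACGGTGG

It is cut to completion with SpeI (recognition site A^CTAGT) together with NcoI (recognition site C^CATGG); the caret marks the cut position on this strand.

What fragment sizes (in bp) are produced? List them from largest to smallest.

76, 47, 31, 30, 23 bp

SpeI sites (ACTAGT) start at positions 35, 195.
SpeI cuts after the first base of each site, so after positions 35, 195.
NcoI sites (CCATGG) start at positions 111, 141, 164.
NcoI cuts after the first base of each site, so after positions 111, 141, 164.
Combined cut positions: 35, 111, 141, 164, 195.
Circular molecule, 5 cuts → 5 fragments:
  36–111 → 76 bp
  112–141 → 30 bp
  142–164 → 23 bp
  165–195 → 31 bp
  196–207 then 1–35 → 12 + 35 = 47 bp
Sorted largest to smallest: 76, 47, 31, 30, 23 bp.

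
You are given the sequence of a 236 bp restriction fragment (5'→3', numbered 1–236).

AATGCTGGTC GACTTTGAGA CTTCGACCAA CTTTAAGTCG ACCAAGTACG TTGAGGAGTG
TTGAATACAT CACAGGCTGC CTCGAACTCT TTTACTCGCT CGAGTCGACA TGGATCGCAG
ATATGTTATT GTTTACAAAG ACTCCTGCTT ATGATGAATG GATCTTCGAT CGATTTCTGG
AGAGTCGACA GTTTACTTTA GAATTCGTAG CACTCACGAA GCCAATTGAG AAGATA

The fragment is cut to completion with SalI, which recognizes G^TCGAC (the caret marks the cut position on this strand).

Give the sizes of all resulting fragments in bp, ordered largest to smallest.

SalI sites (GTCGAC) start at positions 8, 37, 104, 184.
SalI cuts after the first base of each site, so after positions 8, 37, 104, 184.
Linear molecule, 4 cuts → 5 fragments:
  1–8 → 8 bp
  9–37 → 29 bp
  38–104 → 67 bp
  105–184 → 80 bp
  185–236 → 52 bp
Sorted largest to smallest: 80, 67, 52, 29, 8 bp.

80, 67, 52, 29, 8 bp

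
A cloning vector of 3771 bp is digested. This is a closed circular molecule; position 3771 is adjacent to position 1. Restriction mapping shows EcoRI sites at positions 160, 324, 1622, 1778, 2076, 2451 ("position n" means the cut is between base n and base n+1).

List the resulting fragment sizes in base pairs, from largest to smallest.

1480, 1298, 375, 298, 164, 156 bp

Circular molecule, 6 cuts → 6 fragments:
  324 − 160 = 164 bp
  1622 − 324 = 1298 bp
  1778 − 1622 = 156 bp
  2076 − 1778 = 298 bp
  2451 − 2076 = 375 bp
  wrap: 3771 − 2451 + 160 = 1480 bp
Sorted largest to smallest: 1480, 1298, 375, 298, 164, 156 bp.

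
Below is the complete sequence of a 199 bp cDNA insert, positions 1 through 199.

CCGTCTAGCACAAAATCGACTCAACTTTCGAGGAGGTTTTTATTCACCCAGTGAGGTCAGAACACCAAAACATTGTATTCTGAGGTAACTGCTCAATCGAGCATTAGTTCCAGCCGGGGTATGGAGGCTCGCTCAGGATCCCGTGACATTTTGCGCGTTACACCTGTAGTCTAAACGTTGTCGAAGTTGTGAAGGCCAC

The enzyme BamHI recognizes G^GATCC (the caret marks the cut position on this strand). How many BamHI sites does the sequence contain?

1

GGATCC occurs starting at position 136.
BamHI cuts at 1 site.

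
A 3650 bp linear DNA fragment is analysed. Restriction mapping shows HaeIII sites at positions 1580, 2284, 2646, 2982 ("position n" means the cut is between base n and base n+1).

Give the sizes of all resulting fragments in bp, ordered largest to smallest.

1580, 704, 668, 362, 336 bp

Linear molecule, 4 cuts → 5 fragments:
  1580 − 0 = 1580 bp
  2284 − 1580 = 704 bp
  2646 − 2284 = 362 bp
  2982 − 2646 = 336 bp
  3650 − 2982 = 668 bp
Sorted largest to smallest: 1580, 704, 668, 362, 336 bp.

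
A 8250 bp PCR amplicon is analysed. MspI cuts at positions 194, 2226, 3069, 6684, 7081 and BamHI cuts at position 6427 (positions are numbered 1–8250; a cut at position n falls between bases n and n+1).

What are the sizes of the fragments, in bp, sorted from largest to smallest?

Combined cut positions (sorted): 194, 2226, 3069, 6427, 6684, 7081.
Linear molecule, 6 cuts → 7 fragments:
  194 − 0 = 194 bp
  2226 − 194 = 2032 bp
  3069 − 2226 = 843 bp
  6427 − 3069 = 3358 bp
  6684 − 6427 = 257 bp
  7081 − 6684 = 397 bp
  8250 − 7081 = 1169 bp
Sorted largest to smallest: 3358, 2032, 1169, 843, 397, 257, 194 bp.

3358, 2032, 1169, 843, 397, 257, 194 bp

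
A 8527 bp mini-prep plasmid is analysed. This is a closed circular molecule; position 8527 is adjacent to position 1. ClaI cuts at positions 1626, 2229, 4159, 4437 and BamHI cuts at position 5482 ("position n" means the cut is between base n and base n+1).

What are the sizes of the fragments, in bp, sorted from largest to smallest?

Combined cut positions (sorted): 1626, 2229, 4159, 4437, 5482.
Circular molecule, 5 cuts → 5 fragments:
  2229 − 1626 = 603 bp
  4159 − 2229 = 1930 bp
  4437 − 4159 = 278 bp
  5482 − 4437 = 1045 bp
  wrap: 8527 − 5482 + 1626 = 4671 bp
Sorted largest to smallest: 4671, 1930, 1045, 603, 278 bp.

4671, 1930, 1045, 603, 278 bp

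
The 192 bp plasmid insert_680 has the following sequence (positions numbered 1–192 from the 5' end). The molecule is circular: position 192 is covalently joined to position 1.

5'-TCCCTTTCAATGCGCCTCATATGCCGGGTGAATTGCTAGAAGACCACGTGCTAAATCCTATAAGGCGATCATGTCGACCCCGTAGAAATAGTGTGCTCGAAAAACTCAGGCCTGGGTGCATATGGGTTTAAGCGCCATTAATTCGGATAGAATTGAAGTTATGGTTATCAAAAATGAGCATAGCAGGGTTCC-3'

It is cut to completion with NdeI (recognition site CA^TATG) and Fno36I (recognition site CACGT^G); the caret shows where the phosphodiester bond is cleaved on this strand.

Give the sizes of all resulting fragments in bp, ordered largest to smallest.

91, 71, 30 bp

NdeI sites (CATATG) start at positions 18, 119.
NdeI cuts after base 2 of each site, so after positions 19, 120.
The Fno36I site (CACGTG) starts at position 45.
Fno36I cuts after base 5 of each site (before the last base), so after position 49.
Combined cut positions: 19, 49, 120.
Circular molecule, 3 cuts → 3 fragments:
  20–49 → 30 bp
  50–120 → 71 bp
  121–192 then 1–19 → 72 + 19 = 91 bp
Sorted largest to smallest: 91, 71, 30 bp.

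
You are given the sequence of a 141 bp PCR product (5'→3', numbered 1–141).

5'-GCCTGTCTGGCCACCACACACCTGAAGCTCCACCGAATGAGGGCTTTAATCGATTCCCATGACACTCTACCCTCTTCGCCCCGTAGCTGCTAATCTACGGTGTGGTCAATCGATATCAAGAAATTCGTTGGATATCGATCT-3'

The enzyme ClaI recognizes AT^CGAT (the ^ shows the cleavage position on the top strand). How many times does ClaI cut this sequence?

3

ATCGAT occurs starting at positions 49, 109, 134.
ClaI cuts at 3 sites.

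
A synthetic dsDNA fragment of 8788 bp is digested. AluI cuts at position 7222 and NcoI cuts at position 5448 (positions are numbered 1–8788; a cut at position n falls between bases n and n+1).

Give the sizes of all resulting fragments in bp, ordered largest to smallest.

5448, 1774, 1566 bp

Combined cut positions (sorted): 5448, 7222.
Linear molecule, 2 cuts → 3 fragments:
  5448 − 0 = 5448 bp
  7222 − 5448 = 1774 bp
  8788 − 7222 = 1566 bp
Sorted largest to smallest: 5448, 1774, 1566 bp.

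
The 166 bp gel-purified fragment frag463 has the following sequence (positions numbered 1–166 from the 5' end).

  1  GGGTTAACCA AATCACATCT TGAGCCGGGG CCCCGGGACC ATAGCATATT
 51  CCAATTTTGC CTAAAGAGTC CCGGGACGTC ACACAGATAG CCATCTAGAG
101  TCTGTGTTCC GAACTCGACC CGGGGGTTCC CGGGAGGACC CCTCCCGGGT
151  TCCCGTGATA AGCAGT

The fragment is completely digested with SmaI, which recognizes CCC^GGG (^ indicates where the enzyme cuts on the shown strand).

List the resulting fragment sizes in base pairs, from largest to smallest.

SmaI sites (CCCGGG) start at positions 32, 70, 119, 129, 144.
SmaI cuts after base 3 of each site, so after positions 34, 72, 121, 131, 146.
Linear molecule, 5 cuts → 6 fragments:
  1–34 → 34 bp
  35–72 → 38 bp
  73–121 → 49 bp
  122–131 → 10 bp
  132–146 → 15 bp
  147–166 → 20 bp
Sorted largest to smallest: 49, 38, 34, 20, 15, 10 bp.

49, 38, 34, 20, 15, 10 bp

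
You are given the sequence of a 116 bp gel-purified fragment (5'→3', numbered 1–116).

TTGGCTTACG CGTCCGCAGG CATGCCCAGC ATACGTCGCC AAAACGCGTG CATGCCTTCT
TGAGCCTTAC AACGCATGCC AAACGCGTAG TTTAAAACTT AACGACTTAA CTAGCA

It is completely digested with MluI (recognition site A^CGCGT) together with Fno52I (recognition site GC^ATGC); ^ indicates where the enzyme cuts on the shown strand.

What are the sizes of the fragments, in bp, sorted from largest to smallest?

33, 24, 23, 13, 8, 8, 7 bp

MluI sites (ACGCGT) start at positions 8, 44, 83.
MluI cuts after the first base of each site, so after positions 8, 44, 83.
Fno52I sites (GCATGC) start at positions 20, 50, 74.
Fno52I cuts after base 2 of each site, so after positions 21, 51, 75.
Combined cut positions: 8, 21, 44, 51, 75, 83.
Linear molecule, 6 cuts → 7 fragments:
  1–8 → 8 bp
  9–21 → 13 bp
  22–44 → 23 bp
  45–51 → 7 bp
  52–75 → 24 bp
  76–83 → 8 bp
  84–116 → 33 bp
Sorted largest to smallest: 33, 24, 23, 13, 8, 8, 7 bp.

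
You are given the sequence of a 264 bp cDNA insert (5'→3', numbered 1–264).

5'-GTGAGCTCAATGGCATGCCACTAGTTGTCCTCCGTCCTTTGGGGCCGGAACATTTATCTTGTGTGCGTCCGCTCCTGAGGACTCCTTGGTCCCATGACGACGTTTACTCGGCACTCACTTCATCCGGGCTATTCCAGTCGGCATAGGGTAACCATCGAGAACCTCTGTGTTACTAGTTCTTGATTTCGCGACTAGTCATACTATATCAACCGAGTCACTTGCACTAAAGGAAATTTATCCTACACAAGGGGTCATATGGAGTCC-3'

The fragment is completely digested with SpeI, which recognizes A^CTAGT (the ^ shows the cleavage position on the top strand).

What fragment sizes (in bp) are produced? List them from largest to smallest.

152, 73, 20, 19 bp

SpeI sites (ACTAGT) start at positions 20, 172, 191.
SpeI cuts after the first base of each site, so after positions 20, 172, 191.
Linear molecule, 3 cuts → 4 fragments:
  1–20 → 20 bp
  21–172 → 152 bp
  173–191 → 19 bp
  192–264 → 73 bp
Sorted largest to smallest: 152, 73, 20, 19 bp.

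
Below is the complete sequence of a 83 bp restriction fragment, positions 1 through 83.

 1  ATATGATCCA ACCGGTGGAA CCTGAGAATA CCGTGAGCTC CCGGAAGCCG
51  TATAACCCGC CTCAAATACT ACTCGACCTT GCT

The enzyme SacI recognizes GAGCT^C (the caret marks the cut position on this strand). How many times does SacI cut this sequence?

1

GAGCTC occurs starting at position 35.
SacI cuts at 1 site.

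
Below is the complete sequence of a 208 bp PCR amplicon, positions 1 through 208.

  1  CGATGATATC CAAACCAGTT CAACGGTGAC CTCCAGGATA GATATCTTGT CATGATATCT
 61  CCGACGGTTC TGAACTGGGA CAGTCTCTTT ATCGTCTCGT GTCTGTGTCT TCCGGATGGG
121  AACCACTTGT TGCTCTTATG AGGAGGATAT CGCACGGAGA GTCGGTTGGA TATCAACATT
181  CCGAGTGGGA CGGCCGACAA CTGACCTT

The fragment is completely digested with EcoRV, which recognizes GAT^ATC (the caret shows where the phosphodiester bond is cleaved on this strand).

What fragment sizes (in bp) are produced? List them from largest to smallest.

EcoRV sites (GATATC) start at positions 5, 41, 54, 146, 169.
EcoRV cuts after base 3 of each site, so after positions 7, 43, 56, 148, 171.
Linear molecule, 5 cuts → 6 fragments:
  1–7 → 7 bp
  8–43 → 36 bp
  44–56 → 13 bp
  57–148 → 92 bp
  149–171 → 23 bp
  172–208 → 37 bp
Sorted largest to smallest: 92, 37, 36, 23, 13, 7 bp.

92, 37, 36, 23, 13, 7 bp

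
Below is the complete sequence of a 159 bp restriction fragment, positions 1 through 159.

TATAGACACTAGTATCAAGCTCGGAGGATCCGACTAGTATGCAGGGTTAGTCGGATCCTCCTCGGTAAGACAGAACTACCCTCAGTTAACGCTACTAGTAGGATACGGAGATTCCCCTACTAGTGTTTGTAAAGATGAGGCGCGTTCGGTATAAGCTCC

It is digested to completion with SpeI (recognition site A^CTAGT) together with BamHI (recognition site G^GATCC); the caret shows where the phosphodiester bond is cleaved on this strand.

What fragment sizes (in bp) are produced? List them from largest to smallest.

41, 40, 25, 20, 18, 8, 7 bp

SpeI sites (ACTAGT) start at positions 8, 33, 94, 119.
SpeI cuts after the first base of each site, so after positions 8, 33, 94, 119.
BamHI sites (GGATCC) start at positions 26, 53.
BamHI cuts after the first base of each site, so after positions 26, 53.
Combined cut positions: 8, 26, 33, 53, 94, 119.
Linear molecule, 6 cuts → 7 fragments:
  1–8 → 8 bp
  9–26 → 18 bp
  27–33 → 7 bp
  34–53 → 20 bp
  54–94 → 41 bp
  95–119 → 25 bp
  120–159 → 40 bp
Sorted largest to smallest: 41, 40, 25, 20, 18, 8, 7 bp.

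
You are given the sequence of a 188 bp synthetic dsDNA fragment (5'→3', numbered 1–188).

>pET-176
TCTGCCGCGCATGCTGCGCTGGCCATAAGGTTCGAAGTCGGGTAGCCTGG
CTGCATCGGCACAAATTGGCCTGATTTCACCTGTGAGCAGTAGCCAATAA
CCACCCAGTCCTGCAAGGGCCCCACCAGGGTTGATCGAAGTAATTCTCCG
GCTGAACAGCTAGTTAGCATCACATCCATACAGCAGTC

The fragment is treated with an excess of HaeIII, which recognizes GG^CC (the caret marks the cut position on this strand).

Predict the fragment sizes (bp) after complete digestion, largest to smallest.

69, 50, 47, 22 bp

HaeIII sites (GGCC) start at positions 21, 68, 118.
HaeIII cuts after base 2 of each site, so after positions 22, 69, 119.
Linear molecule, 3 cuts → 4 fragments:
  1–22 → 22 bp
  23–69 → 47 bp
  70–119 → 50 bp
  120–188 → 69 bp
Sorted largest to smallest: 69, 50, 47, 22 bp.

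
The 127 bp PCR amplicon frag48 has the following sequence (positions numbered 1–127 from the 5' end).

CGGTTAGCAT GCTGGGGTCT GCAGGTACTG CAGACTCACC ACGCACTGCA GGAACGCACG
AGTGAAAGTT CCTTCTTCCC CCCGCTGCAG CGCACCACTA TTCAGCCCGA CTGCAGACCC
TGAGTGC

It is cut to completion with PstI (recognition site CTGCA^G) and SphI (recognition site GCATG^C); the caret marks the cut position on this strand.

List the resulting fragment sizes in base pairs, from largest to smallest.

PstI sites (CTGCAG) start at positions 19, 28, 46, 85, 111.
PstI cuts after base 5 of each site (before the last base), so after positions 23, 32, 50, 89, 115.
The SphI site (GCATGC) starts at position 7.
SphI cuts after base 5 of each site (before the last base), so after position 11.
Combined cut positions: 11, 23, 32, 50, 89, 115.
Linear molecule, 6 cuts → 7 fragments:
  1–11 → 11 bp
  12–23 → 12 bp
  24–32 → 9 bp
  33–50 → 18 bp
  51–89 → 39 bp
  90–115 → 26 bp
  116–127 → 12 bp
Sorted largest to smallest: 39, 26, 18, 12, 12, 11, 9 bp.

39, 26, 18, 12, 12, 11, 9 bp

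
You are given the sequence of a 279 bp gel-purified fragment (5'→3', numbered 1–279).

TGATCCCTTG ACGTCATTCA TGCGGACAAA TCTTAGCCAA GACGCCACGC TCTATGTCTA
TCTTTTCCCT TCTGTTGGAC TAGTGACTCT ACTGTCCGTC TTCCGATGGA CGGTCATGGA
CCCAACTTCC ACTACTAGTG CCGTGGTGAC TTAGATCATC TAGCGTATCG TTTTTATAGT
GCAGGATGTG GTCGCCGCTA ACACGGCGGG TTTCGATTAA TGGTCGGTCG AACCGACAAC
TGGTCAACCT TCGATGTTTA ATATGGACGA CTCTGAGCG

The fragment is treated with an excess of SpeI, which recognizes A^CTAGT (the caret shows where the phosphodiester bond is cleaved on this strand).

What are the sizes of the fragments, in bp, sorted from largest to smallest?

SpeI sites (ACTAGT) start at positions 79, 134.
SpeI cuts after the first base of each site, so after positions 79, 134.
Linear molecule, 2 cuts → 3 fragments:
  1–79 → 79 bp
  80–134 → 55 bp
  135–279 → 145 bp
Sorted largest to smallest: 145, 79, 55 bp.

145, 79, 55 bp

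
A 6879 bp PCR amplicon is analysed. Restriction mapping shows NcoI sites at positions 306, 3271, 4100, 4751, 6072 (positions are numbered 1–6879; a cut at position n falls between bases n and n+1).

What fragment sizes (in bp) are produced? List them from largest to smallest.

Linear molecule, 5 cuts → 6 fragments:
  306 − 0 = 306 bp
  3271 − 306 = 2965 bp
  4100 − 3271 = 829 bp
  4751 − 4100 = 651 bp
  6072 − 4751 = 1321 bp
  6879 − 6072 = 807 bp
Sorted largest to smallest: 2965, 1321, 829, 807, 651, 306 bp.

2965, 1321, 829, 807, 651, 306 bp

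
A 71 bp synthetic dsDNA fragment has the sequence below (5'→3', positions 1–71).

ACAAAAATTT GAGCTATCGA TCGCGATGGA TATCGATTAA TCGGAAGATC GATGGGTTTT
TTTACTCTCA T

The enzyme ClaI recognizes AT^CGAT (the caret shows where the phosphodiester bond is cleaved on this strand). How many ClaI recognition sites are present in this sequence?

ATCGAT occurs starting at positions 16, 32, 48.
ClaI cuts at 3 sites.

3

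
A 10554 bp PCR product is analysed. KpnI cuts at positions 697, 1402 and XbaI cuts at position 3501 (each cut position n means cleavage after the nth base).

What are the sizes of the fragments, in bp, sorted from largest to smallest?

Combined cut positions (sorted): 697, 1402, 3501.
Linear molecule, 3 cuts → 4 fragments:
  697 − 0 = 697 bp
  1402 − 697 = 705 bp
  3501 − 1402 = 2099 bp
  10554 − 3501 = 7053 bp
Sorted largest to smallest: 7053, 2099, 705, 697 bp.

7053, 2099, 705, 697 bp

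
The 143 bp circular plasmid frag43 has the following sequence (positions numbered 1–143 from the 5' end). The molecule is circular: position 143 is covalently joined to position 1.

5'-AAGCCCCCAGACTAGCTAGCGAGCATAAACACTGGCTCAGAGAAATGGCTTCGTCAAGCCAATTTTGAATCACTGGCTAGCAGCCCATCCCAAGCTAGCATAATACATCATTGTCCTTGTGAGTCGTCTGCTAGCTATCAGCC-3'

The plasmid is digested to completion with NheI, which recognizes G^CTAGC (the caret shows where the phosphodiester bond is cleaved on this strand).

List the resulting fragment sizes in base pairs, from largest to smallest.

61, 36, 28, 18 bp

NheI sites (GCTAGC) start at positions 15, 76, 94, 130.
NheI cuts after the first base of each site, so after positions 15, 76, 94, 130.
Circular molecule, 4 cuts → 4 fragments:
  16–76 → 61 bp
  77–94 → 18 bp
  95–130 → 36 bp
  131–143 then 1–15 → 13 + 15 = 28 bp
Sorted largest to smallest: 61, 36, 28, 18 bp.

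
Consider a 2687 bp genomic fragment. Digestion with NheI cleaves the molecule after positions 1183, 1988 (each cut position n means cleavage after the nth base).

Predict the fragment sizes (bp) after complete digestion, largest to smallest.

Linear molecule, 2 cuts → 3 fragments:
  1183 − 0 = 1183 bp
  1988 − 1183 = 805 bp
  2687 − 1988 = 699 bp
Sorted largest to smallest: 1183, 805, 699 bp.

1183, 805, 699 bp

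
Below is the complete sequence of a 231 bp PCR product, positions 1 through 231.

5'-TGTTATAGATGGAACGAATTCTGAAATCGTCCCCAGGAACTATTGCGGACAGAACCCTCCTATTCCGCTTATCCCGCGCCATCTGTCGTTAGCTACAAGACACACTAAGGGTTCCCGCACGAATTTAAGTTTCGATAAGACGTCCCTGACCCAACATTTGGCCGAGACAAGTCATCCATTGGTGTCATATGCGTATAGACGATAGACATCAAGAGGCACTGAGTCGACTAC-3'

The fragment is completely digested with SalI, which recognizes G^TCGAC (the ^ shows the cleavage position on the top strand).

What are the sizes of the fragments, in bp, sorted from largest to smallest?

223, 8 bp

The SalI site (GTCGAC) starts at position 223.
SalI cuts after the first base of each site, so after position 223.
Linear molecule, 1 cut → 2 fragments:
  1–223 → 223 bp
  224–231 → 8 bp
Sorted largest to smallest: 223, 8 bp.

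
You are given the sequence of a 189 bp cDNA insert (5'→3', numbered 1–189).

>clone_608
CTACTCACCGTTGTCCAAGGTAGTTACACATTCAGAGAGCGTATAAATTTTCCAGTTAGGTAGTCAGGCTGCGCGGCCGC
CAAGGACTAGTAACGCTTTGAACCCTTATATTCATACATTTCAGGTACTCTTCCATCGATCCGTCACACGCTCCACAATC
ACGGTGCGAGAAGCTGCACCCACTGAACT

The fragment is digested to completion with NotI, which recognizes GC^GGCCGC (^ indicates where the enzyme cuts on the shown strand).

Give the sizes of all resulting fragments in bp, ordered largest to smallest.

115, 74 bp

The NotI site (GCGGCCGC) starts at position 73.
NotI cuts after base 2 of each site, so after position 74.
Linear molecule, 1 cut → 2 fragments:
  1–74 → 74 bp
  75–189 → 115 bp
Sorted largest to smallest: 115, 74 bp.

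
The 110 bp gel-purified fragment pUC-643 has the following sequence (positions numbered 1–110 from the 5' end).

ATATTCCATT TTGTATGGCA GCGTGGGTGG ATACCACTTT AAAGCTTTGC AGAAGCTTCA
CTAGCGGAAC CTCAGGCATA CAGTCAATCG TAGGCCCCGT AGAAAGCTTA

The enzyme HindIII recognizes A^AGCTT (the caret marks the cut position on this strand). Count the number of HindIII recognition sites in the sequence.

AAGCTT occurs starting at positions 42, 53, 104.
HindIII cuts at 3 sites.

3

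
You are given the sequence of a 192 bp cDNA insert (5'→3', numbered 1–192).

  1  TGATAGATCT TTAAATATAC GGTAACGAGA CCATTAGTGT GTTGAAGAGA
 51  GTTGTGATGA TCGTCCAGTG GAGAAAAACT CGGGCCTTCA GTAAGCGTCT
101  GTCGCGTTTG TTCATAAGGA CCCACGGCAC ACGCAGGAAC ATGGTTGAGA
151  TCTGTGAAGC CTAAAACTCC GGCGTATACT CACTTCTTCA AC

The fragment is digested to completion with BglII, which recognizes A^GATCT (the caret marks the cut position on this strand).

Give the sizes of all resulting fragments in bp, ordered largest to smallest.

BglII sites (AGATCT) start at positions 5, 148.
BglII cuts after the first base of each site, so after positions 5, 148.
Linear molecule, 2 cuts → 3 fragments:
  1–5 → 5 bp
  6–148 → 143 bp
  149–192 → 44 bp
Sorted largest to smallest: 143, 44, 5 bp.

143, 44, 5 bp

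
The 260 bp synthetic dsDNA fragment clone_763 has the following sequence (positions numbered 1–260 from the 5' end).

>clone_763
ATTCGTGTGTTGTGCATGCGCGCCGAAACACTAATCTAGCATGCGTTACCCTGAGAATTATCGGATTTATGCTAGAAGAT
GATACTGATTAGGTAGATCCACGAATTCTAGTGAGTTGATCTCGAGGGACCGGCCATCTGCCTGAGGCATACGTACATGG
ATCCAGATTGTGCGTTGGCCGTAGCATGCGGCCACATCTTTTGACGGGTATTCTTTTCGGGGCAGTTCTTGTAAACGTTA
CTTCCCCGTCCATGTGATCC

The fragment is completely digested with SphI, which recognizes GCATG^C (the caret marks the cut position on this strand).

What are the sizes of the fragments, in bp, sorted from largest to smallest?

SphI sites (GCATGC) start at positions 14, 39, 184.
SphI cuts after base 5 of each site (before the last base), so after positions 18, 43, 188.
Linear molecule, 3 cuts → 4 fragments:
  1–18 → 18 bp
  19–43 → 25 bp
  44–188 → 145 bp
  189–260 → 72 bp
Sorted largest to smallest: 145, 72, 25, 18 bp.

145, 72, 25, 18 bp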